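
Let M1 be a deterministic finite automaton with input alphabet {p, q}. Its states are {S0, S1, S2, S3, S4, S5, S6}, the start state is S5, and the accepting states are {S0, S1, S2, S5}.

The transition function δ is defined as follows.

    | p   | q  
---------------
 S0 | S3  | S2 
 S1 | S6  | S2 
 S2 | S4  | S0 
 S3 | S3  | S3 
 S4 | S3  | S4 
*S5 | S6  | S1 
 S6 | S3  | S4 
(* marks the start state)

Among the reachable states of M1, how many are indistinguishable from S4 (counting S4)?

3

Start with accepting vs non-accepting: {S0,S1,S2,S5} | {S3,S4,S6}.
Stable partition: {S0,S1,S2,S5} | {S3,S4,S6} — 2 equivalence classes.
State S4 belongs to the block {S3,S4,S6}, which has 3 states.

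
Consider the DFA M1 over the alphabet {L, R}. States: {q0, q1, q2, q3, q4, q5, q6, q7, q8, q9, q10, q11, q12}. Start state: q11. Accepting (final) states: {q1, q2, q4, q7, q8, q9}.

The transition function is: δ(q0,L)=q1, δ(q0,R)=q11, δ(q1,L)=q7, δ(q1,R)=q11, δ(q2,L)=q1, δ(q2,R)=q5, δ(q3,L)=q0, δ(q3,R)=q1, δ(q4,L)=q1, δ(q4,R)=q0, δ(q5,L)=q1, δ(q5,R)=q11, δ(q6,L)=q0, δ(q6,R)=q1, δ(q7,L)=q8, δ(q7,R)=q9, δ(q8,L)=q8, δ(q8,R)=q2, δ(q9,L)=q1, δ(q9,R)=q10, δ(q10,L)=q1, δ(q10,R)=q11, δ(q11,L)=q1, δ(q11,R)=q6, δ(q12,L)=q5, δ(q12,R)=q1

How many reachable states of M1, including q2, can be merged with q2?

2

Reachable states from the start: {q0,q1,q2,q5,q6,q7,q8,q9,q10,q11}. Unreachable: {q3,q4,q12} — drop them.
Start with accepting vs non-accepting: {q1,q2,q7,q8,q9} | {q0,q5,q6,q10,q11}.
Split {q1,q2,q7,q8,q9} by δ(·,R) → {q1,q2,q9} and {q7,q8}.
Refine {q1,q2,q9} on symbol L: members go to different blocks, giving {q2,q9} and {q1}.
On input L, block {q0,q5,q6,q10,q11} splits into {q0,q5,q10,q11} and {q6}.
On input R, block {q0,q5,q10,q11} splits into {q0,q5,q10} and {q11}.
No further refinement is possible. Final partition (6 blocks): {q2,q9} | {q0,q5,q10} | {q7,q8} | {q1} | {q6} | {q11}.
State q2 belongs to the block {q2,q9}, which has 2 states.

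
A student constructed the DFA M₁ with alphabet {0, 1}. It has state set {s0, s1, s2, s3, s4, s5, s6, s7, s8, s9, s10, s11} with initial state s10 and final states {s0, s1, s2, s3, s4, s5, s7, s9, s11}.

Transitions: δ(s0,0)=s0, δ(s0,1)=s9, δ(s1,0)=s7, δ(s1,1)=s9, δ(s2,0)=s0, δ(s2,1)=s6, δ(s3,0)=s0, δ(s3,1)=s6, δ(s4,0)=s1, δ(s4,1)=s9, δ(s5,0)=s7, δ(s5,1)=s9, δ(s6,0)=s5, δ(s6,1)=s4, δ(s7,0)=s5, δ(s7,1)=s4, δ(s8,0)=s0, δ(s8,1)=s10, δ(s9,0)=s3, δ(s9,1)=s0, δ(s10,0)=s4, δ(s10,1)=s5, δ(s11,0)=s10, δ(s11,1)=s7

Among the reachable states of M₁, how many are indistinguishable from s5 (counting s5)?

2

First remove the unreachable states {s2,s8,s11}; 9 states remain.
Start with accepting vs non-accepting: {s0,s1,s3,s4,s5,s7,s9} | {s6,s10}.
On input 1, block {s0,s1,s3,s4,s5,s7,s9} splits into {s0,s1,s4,s5,s7,s9} and {s3}.
Split {s0,s1,s4,s5,s7,s9} by δ(·,0) → {s0,s1,s4,s5,s7} and {s9}.
Refine {s0,s1,s4,s5,s7} on symbol 1: members go to different blocks, giving {s0,s1,s4,s5} and {s7}.
On input 0, block {s0,s1,s4,s5} splits into {s0,s4} and {s1,s5}.
Split {s0,s4} by δ(·,0) → {s0} and {s4}.
Split {s6,s10} by δ(·,0) → {s6} and {s10}.
The partition is now stable with 8 blocks: {s0} | {s6} | {s3} | {s9} | {s7} | {s1,s5} | {s4} | {s10}.
State s5 belongs to the block {s1,s5}, which has 2 states.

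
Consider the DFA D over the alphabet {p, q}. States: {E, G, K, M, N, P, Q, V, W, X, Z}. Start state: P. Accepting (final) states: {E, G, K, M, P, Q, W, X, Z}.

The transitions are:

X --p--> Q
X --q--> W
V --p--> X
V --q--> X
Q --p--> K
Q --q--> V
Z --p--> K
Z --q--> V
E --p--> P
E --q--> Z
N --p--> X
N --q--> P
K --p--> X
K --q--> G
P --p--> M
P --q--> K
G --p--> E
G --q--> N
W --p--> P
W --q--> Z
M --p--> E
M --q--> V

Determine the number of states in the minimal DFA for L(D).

4

P0 = {E,G,K,M,P,Q,W,X,Z} | {N,V}.
Split {E,G,K,M,P,Q,W,X,Z} by δ(·,q) → {E,K,P,W,X} and {G,M,Q,Z}.
Split {E,K,P,W,X} by δ(·,p) → {E,K,W} and {P,X}.
No further refinement is possible. Final partition (4 blocks): {E,K,W} | {N,V} | {G,M,Q,Z} | {P,X}.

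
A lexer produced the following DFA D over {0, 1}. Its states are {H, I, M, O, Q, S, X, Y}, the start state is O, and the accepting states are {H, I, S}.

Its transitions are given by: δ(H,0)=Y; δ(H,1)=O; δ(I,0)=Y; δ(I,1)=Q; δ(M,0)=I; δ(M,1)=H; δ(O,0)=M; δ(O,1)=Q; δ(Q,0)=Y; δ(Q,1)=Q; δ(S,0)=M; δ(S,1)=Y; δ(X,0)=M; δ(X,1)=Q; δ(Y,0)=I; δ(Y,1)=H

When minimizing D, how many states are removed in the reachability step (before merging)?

2

Starting at O and following transitions, the reachable set is {H, I, M, O, Q, Y}. That leaves S, X unreachable — 2 in total.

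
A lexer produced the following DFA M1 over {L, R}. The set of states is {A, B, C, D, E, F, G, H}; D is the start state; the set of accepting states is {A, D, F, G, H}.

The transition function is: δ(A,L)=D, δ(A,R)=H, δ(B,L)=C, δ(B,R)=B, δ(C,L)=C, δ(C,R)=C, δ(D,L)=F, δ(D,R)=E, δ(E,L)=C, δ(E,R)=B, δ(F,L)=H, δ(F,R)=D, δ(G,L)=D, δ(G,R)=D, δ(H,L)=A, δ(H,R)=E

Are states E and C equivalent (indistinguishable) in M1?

Reachable states from the start: {A,B,C,D,E,F,H}. Unreachable: {G} — drop them.
Initial partition by acceptance: {A,D,F,H} | {B,C,E}.
Split {A,D,F,H} by δ(·,R) → {A,F} and {D,H}.
No further refinement is possible. Final partition (3 blocks): {A,F} | {B,C,E} | {D,H}.
E and C lie in the same block of the stable partition, so they are equivalent — no string distinguishes them.

Yes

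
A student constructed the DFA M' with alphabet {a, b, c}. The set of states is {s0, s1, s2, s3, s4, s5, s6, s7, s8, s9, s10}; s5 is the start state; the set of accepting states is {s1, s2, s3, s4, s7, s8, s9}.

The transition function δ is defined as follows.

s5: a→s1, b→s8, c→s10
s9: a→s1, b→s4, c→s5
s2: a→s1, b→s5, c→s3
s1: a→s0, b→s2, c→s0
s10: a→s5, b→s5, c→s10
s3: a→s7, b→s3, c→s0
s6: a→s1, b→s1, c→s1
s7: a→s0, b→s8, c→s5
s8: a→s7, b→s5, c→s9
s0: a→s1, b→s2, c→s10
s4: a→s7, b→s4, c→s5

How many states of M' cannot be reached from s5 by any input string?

BFS from s5 reaches {s0, s1, s2, s3, s4, s5, s7, s8, s9, s10}; the 1 state(s) s6 are never visited.

1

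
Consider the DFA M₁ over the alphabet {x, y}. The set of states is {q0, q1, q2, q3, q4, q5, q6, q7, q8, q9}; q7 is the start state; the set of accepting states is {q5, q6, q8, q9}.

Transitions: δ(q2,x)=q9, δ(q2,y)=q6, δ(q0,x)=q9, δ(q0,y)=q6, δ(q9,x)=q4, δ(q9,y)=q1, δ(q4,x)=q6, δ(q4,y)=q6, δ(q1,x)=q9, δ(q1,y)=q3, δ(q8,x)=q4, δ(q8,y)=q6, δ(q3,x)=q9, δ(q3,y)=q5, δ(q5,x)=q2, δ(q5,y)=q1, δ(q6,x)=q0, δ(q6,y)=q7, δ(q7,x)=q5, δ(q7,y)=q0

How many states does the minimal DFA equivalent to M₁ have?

3

States {q8} cannot be reached from the start state, so discard them.
Start with accepting vs non-accepting: {q5,q6,q9} | {q0,q1,q2,q3,q4,q7}.
Refine {q0,q1,q2,q3,q4,q7} on symbol y: members go to different blocks, giving {q0,q2,q3,q4} and {q1,q7}.
No further refinement is possible. Final partition (3 blocks): {q5,q6,q9} | {q0,q2,q3,q4} | {q1,q7}.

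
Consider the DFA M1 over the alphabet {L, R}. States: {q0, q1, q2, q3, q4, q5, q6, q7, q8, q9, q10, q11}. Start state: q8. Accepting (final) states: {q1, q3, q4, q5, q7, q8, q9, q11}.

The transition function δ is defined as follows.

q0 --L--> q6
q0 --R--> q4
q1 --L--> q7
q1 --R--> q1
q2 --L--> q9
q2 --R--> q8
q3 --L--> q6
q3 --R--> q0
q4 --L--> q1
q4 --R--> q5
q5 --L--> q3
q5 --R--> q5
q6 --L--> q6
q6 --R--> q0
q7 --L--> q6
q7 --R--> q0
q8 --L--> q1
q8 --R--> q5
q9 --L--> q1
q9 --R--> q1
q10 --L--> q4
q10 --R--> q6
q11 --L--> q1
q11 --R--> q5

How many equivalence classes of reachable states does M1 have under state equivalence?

Reachable states from the start: {q0,q1,q3,q4,q5,q6,q7,q8}. Unreachable: {q2,q9,q10,q11} — drop them.
P0 = {q1,q3,q4,q5,q7,q8} | {q0,q6}.
On input L, block {q1,q3,q4,q5,q7,q8} splits into {q1,q4,q5,q8} and {q3,q7}.
On input L, block {q1,q4,q5,q8} splits into {q1,q5} and {q4,q8}.
On input R, block {q0,q6} splits into {q0} and {q6}.
Stable partition: {q1,q5} | {q0} | {q3,q7} | {q4,q8} | {q6} — 5 equivalence classes.

5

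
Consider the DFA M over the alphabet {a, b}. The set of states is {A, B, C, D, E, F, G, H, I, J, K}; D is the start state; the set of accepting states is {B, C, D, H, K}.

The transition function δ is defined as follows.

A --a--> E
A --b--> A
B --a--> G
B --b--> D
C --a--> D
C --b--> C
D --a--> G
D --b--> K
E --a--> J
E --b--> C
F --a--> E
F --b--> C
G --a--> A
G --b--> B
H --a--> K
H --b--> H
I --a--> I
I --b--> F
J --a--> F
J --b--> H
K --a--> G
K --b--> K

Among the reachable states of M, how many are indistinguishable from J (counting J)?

Reachable states from the start: {A,B,C,D,E,F,G,H,J,K}. Unreachable: {I} — drop them.
P0 = {B,C,D,H,K} | {A,E,F,G,J}.
On input a, block {B,C,D,H,K} splits into {B,D,K} and {C,H}.
Split {A,E,F,G,J} by δ(·,b) → {E,F,J} and {A} and {G}.
No further refinement is possible. Final partition (5 blocks): {B,D,K} | {E,F,J} | {C,H} | {A} | {G}.
The equivalence class containing J is {E,F,J}, of size 3.

3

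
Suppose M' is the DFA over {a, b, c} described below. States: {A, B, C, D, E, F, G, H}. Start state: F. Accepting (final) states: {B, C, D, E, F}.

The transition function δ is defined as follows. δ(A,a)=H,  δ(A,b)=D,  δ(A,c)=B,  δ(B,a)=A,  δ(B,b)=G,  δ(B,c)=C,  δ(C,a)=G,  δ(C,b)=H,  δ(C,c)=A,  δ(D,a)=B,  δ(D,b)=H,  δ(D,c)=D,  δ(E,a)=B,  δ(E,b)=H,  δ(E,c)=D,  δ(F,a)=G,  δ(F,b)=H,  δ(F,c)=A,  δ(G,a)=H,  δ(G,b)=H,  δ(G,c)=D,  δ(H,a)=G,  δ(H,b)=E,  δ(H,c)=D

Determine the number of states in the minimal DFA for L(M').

6

P0 = {B,C,D,E,F} | {A,G,H}.
On input a, block {B,C,D,E,F} splits into {B,C,F} and {D,E}.
Split {B,C,F} by δ(·,c) → {C,F} and {B}.
Split {A,G,H} by δ(·,b) → {A,H} and {G}.
Refine {A,H} on symbol a: members go to different blocks, giving {A} and {H}.
The partition is now stable with 6 blocks: {C,F} | {A} | {D,E} | {B} | {G} | {H}.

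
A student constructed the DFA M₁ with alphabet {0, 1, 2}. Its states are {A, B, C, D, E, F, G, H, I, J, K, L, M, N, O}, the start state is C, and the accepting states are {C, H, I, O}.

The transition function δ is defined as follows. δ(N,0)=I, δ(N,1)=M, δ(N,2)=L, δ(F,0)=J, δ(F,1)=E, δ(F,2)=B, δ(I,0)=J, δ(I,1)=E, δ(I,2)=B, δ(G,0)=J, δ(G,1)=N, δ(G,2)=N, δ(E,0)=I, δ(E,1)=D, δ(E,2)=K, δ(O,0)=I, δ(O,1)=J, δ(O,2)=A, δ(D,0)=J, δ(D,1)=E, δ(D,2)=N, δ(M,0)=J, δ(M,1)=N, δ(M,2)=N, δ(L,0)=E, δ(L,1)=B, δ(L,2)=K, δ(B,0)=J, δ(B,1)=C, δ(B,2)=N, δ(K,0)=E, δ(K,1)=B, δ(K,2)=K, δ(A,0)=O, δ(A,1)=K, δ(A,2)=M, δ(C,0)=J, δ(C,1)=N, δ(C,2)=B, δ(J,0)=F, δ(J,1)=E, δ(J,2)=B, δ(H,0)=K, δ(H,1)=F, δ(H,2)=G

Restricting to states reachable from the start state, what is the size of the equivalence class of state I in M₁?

Reachable states from the start: {B,C,D,E,F,I,J,K,L,M,N}. Unreachable: {A,G,H,O} — drop them.
Initial partition by acceptance: {C,I} | {B,D,E,F,J,K,L,M,N}.
Split {B,D,E,F,J,K,L,M,N} by δ(·,0) → {B,D,F,J,K,L,M} and {E,N}.
Split {B,D,F,J,K,L,M} by δ(·,0) → {B,D,F,J,M} and {K,L}.
Refine {B,D,F,J,M} on symbol 1: members go to different blocks, giving {D,F,J,M} and {B}.
On input 2, block {D,F,J,M} splits into {D,M} and {F,J}.
The partition is now stable with 6 blocks: {C,I} | {D,M} | {E,N} | {K,L} | {B} | {F,J}.
State I belongs to the block {C,I}, which has 2 states.

2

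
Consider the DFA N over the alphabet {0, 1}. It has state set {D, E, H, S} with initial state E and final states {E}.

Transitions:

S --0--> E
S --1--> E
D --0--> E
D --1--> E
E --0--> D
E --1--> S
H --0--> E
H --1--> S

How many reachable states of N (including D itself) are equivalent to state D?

First remove the unreachable states {H}; 3 states remain.
Initial partition by acceptance: {E} | {D,S}.
No further refinement is possible. Final partition (2 blocks): {E} | {D,S}.
State D belongs to the block {D,S}, which has 2 states.

2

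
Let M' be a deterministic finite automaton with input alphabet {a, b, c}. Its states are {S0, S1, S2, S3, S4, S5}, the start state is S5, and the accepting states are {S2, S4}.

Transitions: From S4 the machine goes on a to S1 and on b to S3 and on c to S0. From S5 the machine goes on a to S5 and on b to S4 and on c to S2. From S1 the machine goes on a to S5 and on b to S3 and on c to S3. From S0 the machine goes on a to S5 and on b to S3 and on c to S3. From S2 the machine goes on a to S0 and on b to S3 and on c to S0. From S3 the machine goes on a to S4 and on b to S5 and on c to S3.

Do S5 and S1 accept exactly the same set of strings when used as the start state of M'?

Every state is reachable, so we keep all 6.
P0 = {S2,S4} | {S0,S1,S3,S5}.
On input a, block {S0,S1,S3,S5} splits into {S0,S1,S5} and {S3}.
On input b, block {S0,S1,S5} splits into {S0,S1} and {S5}.
No further refinement is possible. Final partition (4 blocks): {S2,S4} | {S0,S1} | {S3} | {S5}.
S5 and S1 end up in different blocks, so they are distinguishable. For instance, the string 'b' is accepted from only S5.

No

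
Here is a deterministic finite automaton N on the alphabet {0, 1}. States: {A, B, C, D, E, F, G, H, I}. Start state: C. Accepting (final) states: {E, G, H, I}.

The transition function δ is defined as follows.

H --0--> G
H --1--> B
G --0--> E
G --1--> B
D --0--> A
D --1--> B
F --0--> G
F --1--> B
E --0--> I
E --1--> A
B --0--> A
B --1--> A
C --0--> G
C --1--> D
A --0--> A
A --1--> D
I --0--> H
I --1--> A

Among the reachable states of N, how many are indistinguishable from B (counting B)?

3

First remove the unreachable states {F}; 8 states remain.
P0 = {E,G,H,I} | {A,B,C,D}.
Refine {A,B,C,D} on symbol 0: members go to different blocks, giving {A,B,D} and {C}.
Stable partition: {E,G,H,I} | {A,B,D} | {C} — 3 equivalence classes.
The equivalence class containing B is {A,B,D}, of size 3.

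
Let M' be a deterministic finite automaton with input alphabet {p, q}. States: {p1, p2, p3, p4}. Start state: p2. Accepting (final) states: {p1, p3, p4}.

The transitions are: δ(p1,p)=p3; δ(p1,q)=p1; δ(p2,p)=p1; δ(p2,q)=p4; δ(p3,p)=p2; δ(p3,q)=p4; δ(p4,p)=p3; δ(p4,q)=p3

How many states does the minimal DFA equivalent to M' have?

Initial partition by acceptance: {p1,p3,p4} | {p2}.
On input p, block {p1,p3,p4} splits into {p1,p4} and {p3}.
Refine {p1,p4} on symbol q: members go to different blocks, giving {p1} and {p4}.
Stable partition: {p1} | {p2} | {p3} | {p4} — 4 equivalence classes.

4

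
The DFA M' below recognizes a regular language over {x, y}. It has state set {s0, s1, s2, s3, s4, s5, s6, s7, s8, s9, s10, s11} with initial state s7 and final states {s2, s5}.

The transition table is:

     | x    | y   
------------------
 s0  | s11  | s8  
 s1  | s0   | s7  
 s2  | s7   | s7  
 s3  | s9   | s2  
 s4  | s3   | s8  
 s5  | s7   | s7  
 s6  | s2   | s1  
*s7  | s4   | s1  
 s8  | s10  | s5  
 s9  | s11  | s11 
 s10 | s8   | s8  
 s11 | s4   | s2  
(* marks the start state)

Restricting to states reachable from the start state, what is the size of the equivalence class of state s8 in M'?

Reachable states from the start: {s0,s1,s2,s3,s4,s5,s7,s8,s9,s10,s11}. Unreachable: {s6} — drop them.
Initial partition by acceptance: {s2,s5} | {s0,s1,s3,s4,s7,s8,s9,s10,s11}.
Split {s0,s1,s3,s4,s7,s8,s9,s10,s11} by δ(·,y) → {s0,s1,s4,s7,s9,s10} and {s3,s8,s11}.
Split {s0,s1,s4,s7,s9,s10} by δ(·,x) → {s0,s4,s9,s10} and {s1,s7}.
The partition is now stable with 4 blocks: {s2,s5} | {s0,s4,s9,s10} | {s3,s8,s11} | {s1,s7}.
The equivalence class containing s8 is {s3,s8,s11}, of size 3.

3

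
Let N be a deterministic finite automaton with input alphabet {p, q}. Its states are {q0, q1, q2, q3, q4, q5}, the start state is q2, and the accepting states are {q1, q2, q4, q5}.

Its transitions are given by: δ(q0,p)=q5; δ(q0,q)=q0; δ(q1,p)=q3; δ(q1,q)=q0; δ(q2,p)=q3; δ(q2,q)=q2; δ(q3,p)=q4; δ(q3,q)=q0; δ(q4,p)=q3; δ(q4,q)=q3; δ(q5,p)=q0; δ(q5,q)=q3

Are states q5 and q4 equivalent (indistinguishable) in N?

Yes

Reachable states from the start: {q0,q2,q3,q4,q5}. Unreachable: {q1} — drop them.
P0 = {q2,q4,q5} | {q0,q3}.
Split {q2,q4,q5} by δ(·,q) → {q4,q5} and {q2}.
No further refinement is possible. Final partition (3 blocks): {q4,q5} | {q0,q3} | {q2}.
q5 and q4 lie in the same block of the stable partition, so they are equivalent — no string distinguishes them.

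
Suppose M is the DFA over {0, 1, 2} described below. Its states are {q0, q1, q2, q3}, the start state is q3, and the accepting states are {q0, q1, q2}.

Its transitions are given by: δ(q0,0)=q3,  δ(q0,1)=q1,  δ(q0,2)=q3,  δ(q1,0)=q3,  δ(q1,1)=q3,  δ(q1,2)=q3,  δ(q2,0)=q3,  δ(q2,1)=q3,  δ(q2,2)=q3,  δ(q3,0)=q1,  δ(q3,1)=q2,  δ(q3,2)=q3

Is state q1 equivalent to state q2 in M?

Reachable states from the start: {q1,q2,q3}. Unreachable: {q0} — drop them.
Initial partition by acceptance: {q1,q2} | {q3}.
The partition is now stable with 2 blocks: {q1,q2} | {q3}.
q1 and q2 lie in the same block of the stable partition, so they are equivalent — no string distinguishes them.

Yes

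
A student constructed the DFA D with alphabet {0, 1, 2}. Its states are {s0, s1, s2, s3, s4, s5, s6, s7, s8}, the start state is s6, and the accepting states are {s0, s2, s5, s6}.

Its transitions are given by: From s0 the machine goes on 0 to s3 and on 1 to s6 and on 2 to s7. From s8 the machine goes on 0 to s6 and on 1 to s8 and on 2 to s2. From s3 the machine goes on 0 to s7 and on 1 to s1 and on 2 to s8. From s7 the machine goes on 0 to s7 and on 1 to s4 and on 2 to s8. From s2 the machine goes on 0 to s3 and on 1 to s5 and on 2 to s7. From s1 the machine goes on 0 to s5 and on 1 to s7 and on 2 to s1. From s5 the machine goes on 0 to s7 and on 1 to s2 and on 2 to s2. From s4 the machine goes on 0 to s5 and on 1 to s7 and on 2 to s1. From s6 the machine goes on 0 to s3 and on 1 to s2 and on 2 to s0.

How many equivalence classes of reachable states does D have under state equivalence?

All states are reachable from the start state.
Initial partition by acceptance: {s0,s2,s5,s6} | {s1,s3,s4,s7,s8}.
Split {s0,s2,s5,s6} by δ(·,2) → {s0,s2} and {s5,s6}.
On input 0, block {s1,s3,s4,s7,s8} splits into {s1,s4,s8} and {s3,s7}.
Split {s1,s4,s8} by δ(·,1) → {s1,s4} and {s8}.
The partition is now stable with 5 blocks: {s0,s2} | {s1,s4} | {s5,s6} | {s3,s7} | {s8}.

5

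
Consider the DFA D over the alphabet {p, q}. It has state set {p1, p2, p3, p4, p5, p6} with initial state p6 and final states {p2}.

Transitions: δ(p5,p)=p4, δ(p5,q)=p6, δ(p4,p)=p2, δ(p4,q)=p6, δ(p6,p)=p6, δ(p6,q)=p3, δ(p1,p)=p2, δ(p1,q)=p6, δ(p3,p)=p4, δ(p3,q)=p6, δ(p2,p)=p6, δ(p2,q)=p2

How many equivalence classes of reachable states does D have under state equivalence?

First remove the unreachable states {p1,p5}; 4 states remain.
Start with accepting vs non-accepting: {p2} | {p3,p4,p6}.
Split {p3,p4,p6} by δ(·,p) → {p3,p6} and {p4}.
Refine {p3,p6} on symbol p: members go to different blocks, giving {p3} and {p6}.
Stable partition: {p2} | {p3} | {p4} | {p6} — 4 equivalence classes.

4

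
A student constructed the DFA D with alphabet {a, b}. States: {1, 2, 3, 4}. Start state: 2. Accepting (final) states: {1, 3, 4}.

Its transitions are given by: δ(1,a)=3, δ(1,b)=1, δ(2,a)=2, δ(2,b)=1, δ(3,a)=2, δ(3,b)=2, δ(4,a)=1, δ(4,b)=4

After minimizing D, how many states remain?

States {4} cannot be reached from the start state, so discard them.
P0 = {1,3} | {2}.
Split {1,3} by δ(·,a) → {1} and {3}.
The partition is now stable with 3 blocks: {1} | {2} | {3}.

3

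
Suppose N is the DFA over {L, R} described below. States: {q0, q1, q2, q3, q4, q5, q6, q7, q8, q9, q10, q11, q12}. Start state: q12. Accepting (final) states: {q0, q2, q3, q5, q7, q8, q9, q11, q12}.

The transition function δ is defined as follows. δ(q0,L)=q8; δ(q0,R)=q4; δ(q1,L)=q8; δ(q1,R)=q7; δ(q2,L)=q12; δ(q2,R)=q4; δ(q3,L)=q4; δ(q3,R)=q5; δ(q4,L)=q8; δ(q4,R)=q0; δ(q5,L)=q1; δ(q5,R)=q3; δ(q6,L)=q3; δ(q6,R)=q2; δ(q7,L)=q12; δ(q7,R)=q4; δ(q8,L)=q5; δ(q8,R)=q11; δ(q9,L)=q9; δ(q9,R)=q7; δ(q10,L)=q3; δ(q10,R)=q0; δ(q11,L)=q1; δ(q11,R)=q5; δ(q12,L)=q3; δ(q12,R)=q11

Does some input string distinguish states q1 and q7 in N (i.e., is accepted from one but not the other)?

Yes

States {q2,q6,q9,q10} cannot be reached from the start state, so discard them.
Start with accepting vs non-accepting: {q0,q3,q5,q7,q8,q11,q12} | {q1,q4}.
Refine {q0,q3,q5,q7,q8,q11,q12} on symbol L: members go to different blocks, giving {q0,q7,q8,q12} and {q3,q5,q11}.
On input L, block {q0,q7,q8,q12} splits into {q0,q7} and {q8,q12}.
Stable partition: {q0,q7} | {q1,q4} | {q3,q5,q11} | {q8,q12} — 4 equivalence classes.
q1 and q7 end up in different blocks, so they are distinguishable. For instance, the string 'ε' is accepted from only q7.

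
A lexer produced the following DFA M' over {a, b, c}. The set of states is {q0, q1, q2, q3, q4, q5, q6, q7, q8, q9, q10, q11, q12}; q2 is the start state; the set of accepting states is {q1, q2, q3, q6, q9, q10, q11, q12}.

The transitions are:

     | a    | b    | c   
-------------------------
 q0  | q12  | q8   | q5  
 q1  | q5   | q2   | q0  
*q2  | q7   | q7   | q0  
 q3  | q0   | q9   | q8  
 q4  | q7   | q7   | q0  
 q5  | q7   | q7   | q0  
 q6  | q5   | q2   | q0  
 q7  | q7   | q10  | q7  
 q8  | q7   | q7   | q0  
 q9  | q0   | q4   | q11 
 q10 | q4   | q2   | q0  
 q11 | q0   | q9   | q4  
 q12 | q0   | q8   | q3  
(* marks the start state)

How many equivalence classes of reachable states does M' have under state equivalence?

States {q1,q6} cannot be reached from the start state, so discard them.
Start with accepting vs non-accepting: {q2,q3,q9,q10,q11,q12} | {q0,q4,q5,q7,q8}.
On input b, block {q2,q3,q9,q10,q11,q12} splits into {q2,q9,q12} and {q3,q10,q11}.
Split {q2,q9,q12} by δ(·,c) → {q9,q12} and {q2}.
Split {q0,q4,q5,q7,q8} by δ(·,a) → {q4,q5,q7,q8} and {q0}.
On input b, block {q4,q5,q7,q8} splits into {q4,q5,q8} and {q7}.
Split {q3,q10,q11} by δ(·,a) → {q3,q11} and {q10}.
The partition is now stable with 7 blocks: {q9,q12} | {q4,q5,q8} | {q3,q11} | {q2} | {q0} | {q7} | {q10}.

7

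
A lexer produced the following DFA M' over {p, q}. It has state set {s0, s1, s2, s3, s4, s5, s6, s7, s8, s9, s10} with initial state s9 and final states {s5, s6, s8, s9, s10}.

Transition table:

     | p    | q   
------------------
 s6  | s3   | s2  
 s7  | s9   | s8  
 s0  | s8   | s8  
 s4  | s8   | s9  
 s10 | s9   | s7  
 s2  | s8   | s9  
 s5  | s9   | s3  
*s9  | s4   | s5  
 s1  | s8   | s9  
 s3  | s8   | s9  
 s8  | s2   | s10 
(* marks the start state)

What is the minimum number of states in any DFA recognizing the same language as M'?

States {s0,s1,s6} cannot be reached from the start state, so discard them.
Initial partition by acceptance: {s5,s8,s9,s10} | {s2,s3,s4,s7}.
Split {s5,s8,s9,s10} by δ(·,p) → {s5,s10} and {s8,s9}.
Stable partition: {s5,s10} | {s2,s3,s4,s7} | {s8,s9} — 3 equivalence classes.

3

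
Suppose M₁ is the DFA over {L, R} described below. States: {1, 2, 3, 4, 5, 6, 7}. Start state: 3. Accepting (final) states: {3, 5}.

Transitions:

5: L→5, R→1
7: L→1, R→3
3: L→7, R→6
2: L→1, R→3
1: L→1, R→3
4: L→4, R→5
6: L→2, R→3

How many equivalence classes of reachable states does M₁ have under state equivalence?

States {4,5} cannot be reached from the start state, so discard them.
P0 = {3} | {1,2,6,7}.
The partition is now stable with 2 blocks: {3} | {1,2,6,7}.

2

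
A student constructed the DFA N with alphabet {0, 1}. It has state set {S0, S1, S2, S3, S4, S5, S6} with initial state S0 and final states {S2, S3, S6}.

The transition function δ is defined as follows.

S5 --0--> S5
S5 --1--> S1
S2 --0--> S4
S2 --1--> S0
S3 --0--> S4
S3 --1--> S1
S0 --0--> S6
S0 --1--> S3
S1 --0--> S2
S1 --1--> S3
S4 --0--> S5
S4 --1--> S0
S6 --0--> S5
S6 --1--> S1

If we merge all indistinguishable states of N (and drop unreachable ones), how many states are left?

Start with accepting vs non-accepting: {S2,S3,S6} | {S0,S1,S4,S5}.
Refine {S0,S1,S4,S5} on symbol 0: members go to different blocks, giving {S0,S1} and {S4,S5}.
The partition is now stable with 3 blocks: {S2,S3,S6} | {S0,S1} | {S4,S5}.

3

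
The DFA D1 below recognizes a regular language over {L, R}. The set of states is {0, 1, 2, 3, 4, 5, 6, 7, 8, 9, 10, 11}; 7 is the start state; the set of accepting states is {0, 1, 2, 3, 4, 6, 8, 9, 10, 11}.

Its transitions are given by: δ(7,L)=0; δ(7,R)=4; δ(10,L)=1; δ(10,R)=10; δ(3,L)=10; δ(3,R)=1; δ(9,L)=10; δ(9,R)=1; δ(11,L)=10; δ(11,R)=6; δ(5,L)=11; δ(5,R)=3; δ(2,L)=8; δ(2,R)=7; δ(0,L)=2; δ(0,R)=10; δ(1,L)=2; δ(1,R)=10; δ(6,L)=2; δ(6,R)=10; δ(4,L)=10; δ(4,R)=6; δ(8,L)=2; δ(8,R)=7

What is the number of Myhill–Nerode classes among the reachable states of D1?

5

First remove the unreachable states {3,5,9,11}; 8 states remain.
Start with accepting vs non-accepting: {0,1,2,4,6,8,10} | {7}.
On input R, block {0,1,2,4,6,8,10} splits into {0,1,4,6,10} and {2,8}.
Refine {0,1,4,6,10} on symbol L: members go to different blocks, giving {0,1,6} and {4,10}.
Refine {4,10} on symbol L: members go to different blocks, giving {4} and {10}.
No further refinement is possible. Final partition (5 blocks): {0,1,6} | {7} | {2,8} | {4} | {10}.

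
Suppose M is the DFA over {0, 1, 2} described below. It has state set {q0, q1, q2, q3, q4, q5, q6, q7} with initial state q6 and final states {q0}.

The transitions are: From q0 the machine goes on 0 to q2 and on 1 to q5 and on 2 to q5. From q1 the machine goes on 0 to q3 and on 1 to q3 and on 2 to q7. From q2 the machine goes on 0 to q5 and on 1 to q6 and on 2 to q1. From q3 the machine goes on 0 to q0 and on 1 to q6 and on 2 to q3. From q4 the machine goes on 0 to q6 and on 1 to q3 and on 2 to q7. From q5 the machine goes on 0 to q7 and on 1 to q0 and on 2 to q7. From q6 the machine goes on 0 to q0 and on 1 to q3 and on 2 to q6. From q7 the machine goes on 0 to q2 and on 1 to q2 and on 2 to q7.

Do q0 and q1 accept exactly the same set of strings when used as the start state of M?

No

First remove the unreachable states {q4}; 7 states remain.
P0 = {q0} | {q1,q2,q3,q5,q6,q7}.
On input 0, block {q1,q2,q3,q5,q6,q7} splits into {q1,q2,q5,q7} and {q3,q6}.
Refine {q1,q2,q5,q7} on symbol 0: members go to different blocks, giving {q2,q5,q7} and {q1}.
On input 1, block {q2,q5,q7} splits into {q2} and {q5} and {q7}.
The partition is now stable with 6 blocks: {q0} | {q2} | {q3,q6} | {q1} | {q5} | {q7}.
q0 and q1 end up in different blocks, so they are distinguishable. For instance, the string 'ε' is accepted from only q0.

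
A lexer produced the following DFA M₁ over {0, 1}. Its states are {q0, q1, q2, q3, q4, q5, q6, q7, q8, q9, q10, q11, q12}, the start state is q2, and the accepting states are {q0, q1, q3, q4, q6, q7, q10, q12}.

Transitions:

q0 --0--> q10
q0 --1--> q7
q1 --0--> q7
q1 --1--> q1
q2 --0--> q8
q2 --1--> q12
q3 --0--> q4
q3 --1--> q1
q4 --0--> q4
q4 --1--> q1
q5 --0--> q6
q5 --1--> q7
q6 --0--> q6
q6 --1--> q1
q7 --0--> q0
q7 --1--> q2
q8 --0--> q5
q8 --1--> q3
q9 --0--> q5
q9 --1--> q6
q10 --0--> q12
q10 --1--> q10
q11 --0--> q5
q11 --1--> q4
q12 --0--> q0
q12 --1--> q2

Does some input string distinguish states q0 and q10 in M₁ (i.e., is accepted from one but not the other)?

Yes

Reachable states from the start: {q0,q1,q2,q3,q4,q5,q6,q7,q8,q10,q12}. Unreachable: {q9,q11} — drop them.
P0 = {q0,q1,q3,q4,q6,q7,q10,q12} | {q2,q5,q8}.
Split {q0,q1,q3,q4,q6,q7,q10,q12} by δ(·,1) → {q0,q1,q3,q4,q6,q10} and {q7,q12}.
On input 0, block {q0,q1,q3,q4,q6,q10} splits into {q0,q3,q4,q6} and {q1,q10}.
Refine {q0,q3,q4,q6} on symbol 0: members go to different blocks, giving {q3,q4,q6} and {q0}.
Refine {q2,q5,q8} on symbol 0: members go to different blocks, giving {q2,q8} and {q5}.
Split {q2,q8} by δ(·,0) → {q2} and {q8}.
No further refinement is possible. Final partition (7 blocks): {q3,q4,q6} | {q2} | {q7,q12} | {q1,q10} | {q0} | {q5} | {q8}.
q0 and q10 end up in different blocks, so they are distinguishable. For instance, the string '01' is accepted from only q0.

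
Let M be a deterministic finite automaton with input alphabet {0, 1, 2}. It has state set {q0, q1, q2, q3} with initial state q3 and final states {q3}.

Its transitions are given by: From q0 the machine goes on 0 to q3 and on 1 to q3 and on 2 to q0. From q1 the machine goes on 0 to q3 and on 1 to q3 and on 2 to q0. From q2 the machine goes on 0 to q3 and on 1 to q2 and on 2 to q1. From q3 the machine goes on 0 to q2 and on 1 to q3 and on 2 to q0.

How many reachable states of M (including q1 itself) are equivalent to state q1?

Initial partition by acceptance: {q3} | {q0,q1,q2}.
Refine {q0,q1,q2} on symbol 1: members go to different blocks, giving {q0,q1} and {q2}.
No further refinement is possible. Final partition (3 blocks): {q3} | {q0,q1} | {q2}.
State q1 belongs to the block {q0,q1}, which has 2 states.

2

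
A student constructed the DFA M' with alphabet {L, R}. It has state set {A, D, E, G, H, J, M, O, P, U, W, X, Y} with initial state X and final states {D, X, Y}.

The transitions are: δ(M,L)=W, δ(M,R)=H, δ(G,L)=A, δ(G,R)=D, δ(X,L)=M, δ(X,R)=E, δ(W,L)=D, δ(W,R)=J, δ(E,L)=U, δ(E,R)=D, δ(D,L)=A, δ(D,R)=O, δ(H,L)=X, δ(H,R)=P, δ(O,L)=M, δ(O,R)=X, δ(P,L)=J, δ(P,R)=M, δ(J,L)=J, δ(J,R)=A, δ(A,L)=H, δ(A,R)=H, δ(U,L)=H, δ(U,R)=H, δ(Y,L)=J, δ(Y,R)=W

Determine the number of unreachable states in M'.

2

Starting at X and following transitions, the reachable set is {A, D, E, H, J, M, O, P, U, W, X}. That leaves G, Y unreachable — 2 in total.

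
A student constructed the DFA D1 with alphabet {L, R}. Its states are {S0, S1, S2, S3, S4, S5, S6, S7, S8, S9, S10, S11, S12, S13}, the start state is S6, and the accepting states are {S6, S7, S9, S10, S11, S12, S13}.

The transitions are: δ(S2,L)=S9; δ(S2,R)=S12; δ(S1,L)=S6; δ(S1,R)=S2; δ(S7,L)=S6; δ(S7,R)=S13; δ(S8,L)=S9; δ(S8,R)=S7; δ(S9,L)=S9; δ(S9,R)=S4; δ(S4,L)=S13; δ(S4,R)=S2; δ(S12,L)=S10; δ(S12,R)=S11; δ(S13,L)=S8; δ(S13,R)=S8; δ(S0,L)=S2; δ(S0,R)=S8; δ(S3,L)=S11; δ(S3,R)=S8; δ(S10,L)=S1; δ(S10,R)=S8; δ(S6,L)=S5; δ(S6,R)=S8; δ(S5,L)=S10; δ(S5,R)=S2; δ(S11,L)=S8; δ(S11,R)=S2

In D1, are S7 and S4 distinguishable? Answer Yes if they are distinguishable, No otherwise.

Yes

First remove the unreachable states {S0,S3}; 12 states remain.
P0 = {S6,S7,S9,S10,S11,S12,S13} | {S1,S2,S4,S5,S8}.
Split {S6,S7,S9,S10,S11,S12,S13} by δ(·,L) → {S6,S10,S11,S13} and {S7,S9,S12}.
On input L, block {S1,S2,S4,S5,S8} splits into {S1,S4,S5} and {S2,S8}.
On input L, block {S6,S10,S11,S13} splits into {S6,S10} and {S11,S13}.
Refine {S1,S4,S5} on symbol L: members go to different blocks, giving {S1,S5} and {S4}.
On input L, block {S7,S9,S12} splits into {S7,S12} and {S9}.
No further refinement is possible. Final partition (7 blocks): {S6,S10} | {S1,S5} | {S7,S12} | {S2,S8} | {S11,S13} | {S4} | {S9}.
S7 and S4 end up in different blocks, so they are distinguishable. For instance, the string 'ε' is accepted from only S7.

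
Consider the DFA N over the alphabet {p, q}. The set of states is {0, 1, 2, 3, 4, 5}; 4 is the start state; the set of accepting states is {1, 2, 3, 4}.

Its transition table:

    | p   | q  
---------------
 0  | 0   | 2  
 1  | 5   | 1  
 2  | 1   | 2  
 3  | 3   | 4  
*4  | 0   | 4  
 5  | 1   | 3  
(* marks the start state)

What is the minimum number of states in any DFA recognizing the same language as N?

6

Every state is reachable, so we keep all 6.
Start with accepting vs non-accepting: {1,2,3,4} | {0,5}.
On input p, block {1,2,3,4} splits into {1,4} and {2,3}.
Refine {0,5} on symbol p: members go to different blocks, giving {0} and {5}.
On input p, block {1,4} splits into {1} and {4}.
On input p, block {2,3} splits into {2} and {3}.
No further refinement is possible. Final partition (6 blocks): {1} | {0} | {2} | {5} | {4} | {3}.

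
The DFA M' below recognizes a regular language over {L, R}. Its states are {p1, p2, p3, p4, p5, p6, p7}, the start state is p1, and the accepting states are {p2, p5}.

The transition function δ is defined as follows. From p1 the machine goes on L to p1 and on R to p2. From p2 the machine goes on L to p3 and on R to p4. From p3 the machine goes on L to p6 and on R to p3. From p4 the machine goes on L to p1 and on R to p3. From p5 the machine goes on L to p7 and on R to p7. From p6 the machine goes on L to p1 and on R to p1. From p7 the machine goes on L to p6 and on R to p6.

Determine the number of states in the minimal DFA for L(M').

5

First remove the unreachable states {p5,p7}; 5 states remain.
P0 = {p2} | {p1,p3,p4,p6}.
Split {p1,p3,p4,p6} by δ(·,R) → {p3,p4,p6} and {p1}.
On input L, block {p3,p4,p6} splits into {p4,p6} and {p3}.
On input R, block {p4,p6} splits into {p4} and {p6}.
The partition is now stable with 5 blocks: {p2} | {p4} | {p1} | {p3} | {p6}.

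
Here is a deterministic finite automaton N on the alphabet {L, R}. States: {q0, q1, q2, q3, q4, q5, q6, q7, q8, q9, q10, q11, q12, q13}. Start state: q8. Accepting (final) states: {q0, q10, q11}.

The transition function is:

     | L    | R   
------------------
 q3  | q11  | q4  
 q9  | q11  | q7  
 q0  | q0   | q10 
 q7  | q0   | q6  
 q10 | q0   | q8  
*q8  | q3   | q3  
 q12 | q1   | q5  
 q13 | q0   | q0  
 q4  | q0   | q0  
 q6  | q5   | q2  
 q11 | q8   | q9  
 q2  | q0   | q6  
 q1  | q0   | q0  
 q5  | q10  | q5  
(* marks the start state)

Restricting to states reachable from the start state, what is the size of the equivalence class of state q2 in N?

States {q1,q12,q13} cannot be reached from the start state, so discard them.
Initial partition by acceptance: {q0,q10,q11} | {q2,q3,q4,q5,q6,q7,q8,q9}.
Split {q0,q10,q11} by δ(·,L) → {q0,q10} and {q11}.
Split {q0,q10} by δ(·,R) → {q0} and {q10}.
On input L, block {q2,q3,q4,q5,q6,q7,q8,q9} splits into {q2,q4,q7} and {q3,q9} and {q6,q8} and {q5}.
Refine {q2,q4,q7} on symbol R: members go to different blocks, giving {q2,q7} and {q4}.
Split {q3,q9} by δ(·,R) → {q3} and {q9}.
Refine {q6,q8} on symbol L: members go to different blocks, giving {q6} and {q8}.
Stable partition: {q0} | {q2,q7} | {q11} | {q10} | {q3} | {q6} | {q5} | {q4} | {q9} | {q8} — 10 equivalence classes.
The equivalence class containing q2 is {q2,q7}, of size 2.

2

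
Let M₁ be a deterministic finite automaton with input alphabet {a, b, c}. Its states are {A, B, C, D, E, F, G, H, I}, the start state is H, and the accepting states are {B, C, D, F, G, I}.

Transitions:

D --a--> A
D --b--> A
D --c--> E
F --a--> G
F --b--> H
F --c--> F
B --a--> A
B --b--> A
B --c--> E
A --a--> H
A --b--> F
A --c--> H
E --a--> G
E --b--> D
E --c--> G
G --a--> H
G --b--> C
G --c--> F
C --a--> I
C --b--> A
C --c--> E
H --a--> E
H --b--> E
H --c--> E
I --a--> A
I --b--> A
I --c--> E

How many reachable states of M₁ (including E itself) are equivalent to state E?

1

Reachable states from the start: {A,C,D,E,F,G,H,I}. Unreachable: {B} — drop them.
P0 = {C,D,F,G,I} | {A,E,H}.
On input a, block {C,D,F,G,I} splits into {D,G,I} and {C,F}.
Refine {D,G,I} on symbol b: members go to different blocks, giving {D,I} and {G}.
On input a, block {A,E,H} splits into {A,H} and {E}.
Split {A,H} by δ(·,a) → {A} and {H}.
On input a, block {C,F} splits into {C} and {F}.
The partition is now stable with 7 blocks: {D,I} | {A} | {C} | {G} | {E} | {H} | {F}.
The equivalence class containing E is {E}, of size 1.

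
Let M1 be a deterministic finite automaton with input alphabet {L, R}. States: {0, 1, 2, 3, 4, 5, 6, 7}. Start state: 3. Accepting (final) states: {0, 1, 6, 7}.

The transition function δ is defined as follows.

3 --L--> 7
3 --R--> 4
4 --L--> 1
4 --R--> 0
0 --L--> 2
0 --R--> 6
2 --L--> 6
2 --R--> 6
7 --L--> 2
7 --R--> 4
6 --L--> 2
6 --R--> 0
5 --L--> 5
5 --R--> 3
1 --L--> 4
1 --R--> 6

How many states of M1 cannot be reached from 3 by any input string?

1

Starting at 3 and following transitions, the reachable set is {0, 1, 2, 3, 4, 6, 7}. That leaves 5 unreachable — 1 in total.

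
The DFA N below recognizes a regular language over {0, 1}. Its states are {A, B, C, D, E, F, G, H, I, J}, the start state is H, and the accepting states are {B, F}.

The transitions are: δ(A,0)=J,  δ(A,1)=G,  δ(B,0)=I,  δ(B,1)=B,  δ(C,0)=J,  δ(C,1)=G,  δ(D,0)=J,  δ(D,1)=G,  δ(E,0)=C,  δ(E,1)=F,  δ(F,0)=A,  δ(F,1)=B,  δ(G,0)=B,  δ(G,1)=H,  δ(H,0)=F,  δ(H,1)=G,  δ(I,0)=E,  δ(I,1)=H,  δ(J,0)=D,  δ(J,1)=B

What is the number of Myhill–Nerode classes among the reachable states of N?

All states are reachable from the start state.
Initial partition by acceptance: {B,F} | {A,C,D,E,G,H,I,J}.
Refine {A,C,D,E,G,H,I,J} on symbol 0: members go to different blocks, giving {A,C,D,E,I,J} and {G,H}.
Refine {A,C,D,E,I,J} on symbol 1: members go to different blocks, giving {A,C,D,I} and {E,J}.
The partition is now stable with 4 blocks: {B,F} | {A,C,D,I} | {G,H} | {E,J}.

4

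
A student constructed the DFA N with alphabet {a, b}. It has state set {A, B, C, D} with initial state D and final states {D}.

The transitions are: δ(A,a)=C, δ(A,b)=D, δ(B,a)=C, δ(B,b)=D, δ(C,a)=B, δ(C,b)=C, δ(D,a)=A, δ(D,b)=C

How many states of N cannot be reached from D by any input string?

0

Every one of the 4 states is reachable from D.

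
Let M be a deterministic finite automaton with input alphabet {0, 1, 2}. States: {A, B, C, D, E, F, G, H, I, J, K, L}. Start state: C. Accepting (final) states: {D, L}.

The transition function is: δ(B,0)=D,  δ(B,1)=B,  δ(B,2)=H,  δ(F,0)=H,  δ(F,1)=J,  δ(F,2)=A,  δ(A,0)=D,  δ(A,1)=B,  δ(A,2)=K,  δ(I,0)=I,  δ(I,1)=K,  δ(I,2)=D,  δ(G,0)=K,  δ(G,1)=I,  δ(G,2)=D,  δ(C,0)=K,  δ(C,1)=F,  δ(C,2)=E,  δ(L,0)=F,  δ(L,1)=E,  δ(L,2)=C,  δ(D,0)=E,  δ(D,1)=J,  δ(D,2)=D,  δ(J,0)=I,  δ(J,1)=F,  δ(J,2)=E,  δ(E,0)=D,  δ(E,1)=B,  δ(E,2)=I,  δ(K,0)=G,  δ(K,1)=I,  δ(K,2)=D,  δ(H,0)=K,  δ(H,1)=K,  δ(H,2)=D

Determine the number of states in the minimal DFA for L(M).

States {L} cannot be reached from the start state, so discard them.
Start with accepting vs non-accepting: {D} | {A,B,C,E,F,G,H,I,J,K}.
Split {A,B,C,E,F,G,H,I,J,K} by δ(·,0) → {C,F,G,H,I,J,K} and {A,B,E}.
Split {C,F,G,H,I,J,K} by δ(·,2) → {G,H,I,K} and {C,F,J}.
The partition is now stable with 4 blocks: {D} | {G,H,I,K} | {A,B,E} | {C,F,J}.

4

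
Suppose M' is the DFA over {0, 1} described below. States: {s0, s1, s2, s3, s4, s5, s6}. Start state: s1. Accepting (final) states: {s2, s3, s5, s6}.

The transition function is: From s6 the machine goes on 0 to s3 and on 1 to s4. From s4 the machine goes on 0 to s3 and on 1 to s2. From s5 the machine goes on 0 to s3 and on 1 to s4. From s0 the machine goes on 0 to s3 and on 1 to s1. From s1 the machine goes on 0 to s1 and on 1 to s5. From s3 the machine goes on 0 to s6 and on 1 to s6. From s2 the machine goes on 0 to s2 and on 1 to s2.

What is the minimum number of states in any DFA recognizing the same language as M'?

States {s0} cannot be reached from the start state, so discard them.
Initial partition by acceptance: {s2,s3,s5,s6} | {s1,s4}.
Refine {s2,s3,s5,s6} on symbol 1: members go to different blocks, giving {s2,s3} and {s5,s6}.
Refine {s2,s3} on symbol 0: members go to different blocks, giving {s2} and {s3}.
Refine {s1,s4} on symbol 0: members go to different blocks, giving {s1} and {s4}.
Stable partition: {s2} | {s1} | {s5,s6} | {s3} | {s4} — 5 equivalence classes.

5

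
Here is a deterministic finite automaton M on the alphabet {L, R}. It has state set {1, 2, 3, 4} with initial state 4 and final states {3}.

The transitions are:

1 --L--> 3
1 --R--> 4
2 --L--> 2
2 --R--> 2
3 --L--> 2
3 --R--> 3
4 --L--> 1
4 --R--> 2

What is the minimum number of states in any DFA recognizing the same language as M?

4

Every state is reachable, so we keep all 4.
P0 = {3} | {1,2,4}.
Split {1,2,4} by δ(·,L) → {2,4} and {1}.
Refine {2,4} on symbol L: members go to different blocks, giving {2} and {4}.
No further refinement is possible. Final partition (4 blocks): {3} | {2} | {1} | {4}.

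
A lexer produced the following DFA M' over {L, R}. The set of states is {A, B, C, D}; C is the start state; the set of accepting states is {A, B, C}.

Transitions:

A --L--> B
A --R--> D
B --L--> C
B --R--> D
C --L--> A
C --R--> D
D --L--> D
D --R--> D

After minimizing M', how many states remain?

Every state is reachable, so we keep all 4.
Initial partition by acceptance: {A,B,C} | {D}.
The partition is now stable with 2 blocks: {A,B,C} | {D}.

2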